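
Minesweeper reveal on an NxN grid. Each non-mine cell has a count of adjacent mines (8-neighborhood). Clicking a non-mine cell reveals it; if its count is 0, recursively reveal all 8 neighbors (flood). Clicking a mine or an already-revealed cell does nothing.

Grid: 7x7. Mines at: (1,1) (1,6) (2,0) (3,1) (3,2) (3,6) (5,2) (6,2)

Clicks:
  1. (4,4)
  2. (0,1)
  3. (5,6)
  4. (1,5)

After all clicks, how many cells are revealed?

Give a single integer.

Click 1 (4,4) count=0: revealed 27 new [(0,2) (0,3) (0,4) (0,5) (1,2) (1,3) (1,4) (1,5) (2,2) (2,3) (2,4) (2,5) (3,3) (3,4) (3,5) (4,3) (4,4) (4,5) (4,6) (5,3) (5,4) (5,5) (5,6) (6,3) (6,4) (6,5) (6,6)] -> total=27
Click 2 (0,1) count=1: revealed 1 new [(0,1)] -> total=28
Click 3 (5,6) count=0: revealed 0 new [(none)] -> total=28
Click 4 (1,5) count=1: revealed 0 new [(none)] -> total=28

Answer: 28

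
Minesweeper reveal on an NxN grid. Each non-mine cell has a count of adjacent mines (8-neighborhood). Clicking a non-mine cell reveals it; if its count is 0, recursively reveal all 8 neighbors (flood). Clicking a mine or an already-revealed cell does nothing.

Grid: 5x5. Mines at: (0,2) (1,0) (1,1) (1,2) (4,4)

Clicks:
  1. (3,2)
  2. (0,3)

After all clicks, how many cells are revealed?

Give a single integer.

Answer: 13

Derivation:
Click 1 (3,2) count=0: revealed 12 new [(2,0) (2,1) (2,2) (2,3) (3,0) (3,1) (3,2) (3,3) (4,0) (4,1) (4,2) (4,3)] -> total=12
Click 2 (0,3) count=2: revealed 1 new [(0,3)] -> total=13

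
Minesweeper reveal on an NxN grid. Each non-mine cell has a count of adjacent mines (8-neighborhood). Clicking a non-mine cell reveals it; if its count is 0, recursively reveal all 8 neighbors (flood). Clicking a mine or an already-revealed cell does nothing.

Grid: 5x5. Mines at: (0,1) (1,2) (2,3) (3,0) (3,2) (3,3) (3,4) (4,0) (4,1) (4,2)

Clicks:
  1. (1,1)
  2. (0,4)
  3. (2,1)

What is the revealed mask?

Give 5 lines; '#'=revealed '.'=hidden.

Answer: ...##
.#.##
.#...
.....
.....

Derivation:
Click 1 (1,1) count=2: revealed 1 new [(1,1)] -> total=1
Click 2 (0,4) count=0: revealed 4 new [(0,3) (0,4) (1,3) (1,4)] -> total=5
Click 3 (2,1) count=3: revealed 1 new [(2,1)] -> total=6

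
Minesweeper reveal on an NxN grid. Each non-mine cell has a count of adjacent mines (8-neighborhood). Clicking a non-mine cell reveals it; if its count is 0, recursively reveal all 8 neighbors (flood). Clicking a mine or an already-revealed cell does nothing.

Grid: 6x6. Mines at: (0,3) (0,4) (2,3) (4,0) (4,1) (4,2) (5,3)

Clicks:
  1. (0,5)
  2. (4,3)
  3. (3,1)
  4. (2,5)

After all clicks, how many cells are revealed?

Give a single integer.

Click 1 (0,5) count=1: revealed 1 new [(0,5)] -> total=1
Click 2 (4,3) count=2: revealed 1 new [(4,3)] -> total=2
Click 3 (3,1) count=3: revealed 1 new [(3,1)] -> total=3
Click 4 (2,5) count=0: revealed 10 new [(1,4) (1,5) (2,4) (2,5) (3,4) (3,5) (4,4) (4,5) (5,4) (5,5)] -> total=13

Answer: 13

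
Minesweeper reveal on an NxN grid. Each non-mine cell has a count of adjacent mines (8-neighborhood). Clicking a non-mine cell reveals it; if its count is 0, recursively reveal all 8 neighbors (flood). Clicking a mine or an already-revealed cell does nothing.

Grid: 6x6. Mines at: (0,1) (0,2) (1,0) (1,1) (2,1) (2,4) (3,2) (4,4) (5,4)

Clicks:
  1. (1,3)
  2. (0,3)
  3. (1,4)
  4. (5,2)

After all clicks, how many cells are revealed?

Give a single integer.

Answer: 13

Derivation:
Click 1 (1,3) count=2: revealed 1 new [(1,3)] -> total=1
Click 2 (0,3) count=1: revealed 1 new [(0,3)] -> total=2
Click 3 (1,4) count=1: revealed 1 new [(1,4)] -> total=3
Click 4 (5,2) count=0: revealed 10 new [(3,0) (3,1) (4,0) (4,1) (4,2) (4,3) (5,0) (5,1) (5,2) (5,3)] -> total=13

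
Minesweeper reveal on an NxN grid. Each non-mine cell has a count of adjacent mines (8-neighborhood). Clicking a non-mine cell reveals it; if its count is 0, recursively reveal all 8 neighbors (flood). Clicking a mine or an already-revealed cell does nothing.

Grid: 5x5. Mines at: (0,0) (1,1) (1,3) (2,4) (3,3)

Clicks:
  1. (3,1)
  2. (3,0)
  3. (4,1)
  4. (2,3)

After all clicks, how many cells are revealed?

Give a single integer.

Click 1 (3,1) count=0: revealed 9 new [(2,0) (2,1) (2,2) (3,0) (3,1) (3,2) (4,0) (4,1) (4,2)] -> total=9
Click 2 (3,0) count=0: revealed 0 new [(none)] -> total=9
Click 3 (4,1) count=0: revealed 0 new [(none)] -> total=9
Click 4 (2,3) count=3: revealed 1 new [(2,3)] -> total=10

Answer: 10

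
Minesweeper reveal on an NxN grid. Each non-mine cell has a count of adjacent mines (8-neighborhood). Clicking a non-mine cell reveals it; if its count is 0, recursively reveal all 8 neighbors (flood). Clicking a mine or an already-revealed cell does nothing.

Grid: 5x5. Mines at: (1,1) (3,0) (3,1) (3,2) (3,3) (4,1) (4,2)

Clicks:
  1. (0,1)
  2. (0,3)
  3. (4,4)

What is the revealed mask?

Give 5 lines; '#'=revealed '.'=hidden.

Click 1 (0,1) count=1: revealed 1 new [(0,1)] -> total=1
Click 2 (0,3) count=0: revealed 9 new [(0,2) (0,3) (0,4) (1,2) (1,3) (1,4) (2,2) (2,3) (2,4)] -> total=10
Click 3 (4,4) count=1: revealed 1 new [(4,4)] -> total=11

Answer: .####
..###
..###
.....
....#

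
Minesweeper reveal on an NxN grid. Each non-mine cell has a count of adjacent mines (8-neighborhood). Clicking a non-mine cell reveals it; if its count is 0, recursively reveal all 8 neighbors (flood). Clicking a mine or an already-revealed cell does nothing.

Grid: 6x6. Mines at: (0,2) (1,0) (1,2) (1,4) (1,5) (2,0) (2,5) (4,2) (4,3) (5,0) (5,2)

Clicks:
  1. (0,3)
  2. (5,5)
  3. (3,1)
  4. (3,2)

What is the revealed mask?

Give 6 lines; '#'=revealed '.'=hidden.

Answer: ...#..
......
......
.##.##
....##
....##

Derivation:
Click 1 (0,3) count=3: revealed 1 new [(0,3)] -> total=1
Click 2 (5,5) count=0: revealed 6 new [(3,4) (3,5) (4,4) (4,5) (5,4) (5,5)] -> total=7
Click 3 (3,1) count=2: revealed 1 new [(3,1)] -> total=8
Click 4 (3,2) count=2: revealed 1 new [(3,2)] -> total=9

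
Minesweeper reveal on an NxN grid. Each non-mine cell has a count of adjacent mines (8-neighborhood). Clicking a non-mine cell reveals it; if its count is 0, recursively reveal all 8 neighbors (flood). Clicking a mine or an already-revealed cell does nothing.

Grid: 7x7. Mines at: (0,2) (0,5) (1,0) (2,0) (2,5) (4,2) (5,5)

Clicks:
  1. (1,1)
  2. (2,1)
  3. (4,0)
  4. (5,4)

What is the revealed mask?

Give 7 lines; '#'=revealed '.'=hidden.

Answer: .......
.#.....
.#.....
##.....
##.....
#####..
#####..

Derivation:
Click 1 (1,1) count=3: revealed 1 new [(1,1)] -> total=1
Click 2 (2,1) count=2: revealed 1 new [(2,1)] -> total=2
Click 3 (4,0) count=0: revealed 14 new [(3,0) (3,1) (4,0) (4,1) (5,0) (5,1) (5,2) (5,3) (5,4) (6,0) (6,1) (6,2) (6,3) (6,4)] -> total=16
Click 4 (5,4) count=1: revealed 0 new [(none)] -> total=16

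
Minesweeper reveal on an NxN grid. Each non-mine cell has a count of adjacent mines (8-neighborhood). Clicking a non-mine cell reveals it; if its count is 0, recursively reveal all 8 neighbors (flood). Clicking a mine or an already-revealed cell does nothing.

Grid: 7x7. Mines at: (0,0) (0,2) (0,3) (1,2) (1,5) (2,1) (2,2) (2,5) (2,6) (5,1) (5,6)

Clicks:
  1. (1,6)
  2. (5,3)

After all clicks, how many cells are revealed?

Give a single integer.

Answer: 17

Derivation:
Click 1 (1,6) count=3: revealed 1 new [(1,6)] -> total=1
Click 2 (5,3) count=0: revealed 16 new [(3,2) (3,3) (3,4) (3,5) (4,2) (4,3) (4,4) (4,5) (5,2) (5,3) (5,4) (5,5) (6,2) (6,3) (6,4) (6,5)] -> total=17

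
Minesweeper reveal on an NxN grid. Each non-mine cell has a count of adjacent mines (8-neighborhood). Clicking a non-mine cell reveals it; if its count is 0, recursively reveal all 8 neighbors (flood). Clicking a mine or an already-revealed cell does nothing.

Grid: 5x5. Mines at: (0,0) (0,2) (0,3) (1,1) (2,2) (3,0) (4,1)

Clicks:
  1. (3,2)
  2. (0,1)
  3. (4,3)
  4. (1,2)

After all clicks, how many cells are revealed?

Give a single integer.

Answer: 12

Derivation:
Click 1 (3,2) count=2: revealed 1 new [(3,2)] -> total=1
Click 2 (0,1) count=3: revealed 1 new [(0,1)] -> total=2
Click 3 (4,3) count=0: revealed 9 new [(1,3) (1,4) (2,3) (2,4) (3,3) (3,4) (4,2) (4,3) (4,4)] -> total=11
Click 4 (1,2) count=4: revealed 1 new [(1,2)] -> total=12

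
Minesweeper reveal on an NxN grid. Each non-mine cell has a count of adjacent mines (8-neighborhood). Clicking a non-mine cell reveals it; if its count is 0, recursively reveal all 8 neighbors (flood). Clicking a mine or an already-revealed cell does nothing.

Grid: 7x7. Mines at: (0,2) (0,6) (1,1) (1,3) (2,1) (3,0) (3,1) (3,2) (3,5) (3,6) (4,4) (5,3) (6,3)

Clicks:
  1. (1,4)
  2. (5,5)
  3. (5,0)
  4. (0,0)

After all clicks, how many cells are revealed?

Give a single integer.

Answer: 12

Derivation:
Click 1 (1,4) count=1: revealed 1 new [(1,4)] -> total=1
Click 2 (5,5) count=1: revealed 1 new [(5,5)] -> total=2
Click 3 (5,0) count=0: revealed 9 new [(4,0) (4,1) (4,2) (5,0) (5,1) (5,2) (6,0) (6,1) (6,2)] -> total=11
Click 4 (0,0) count=1: revealed 1 new [(0,0)] -> total=12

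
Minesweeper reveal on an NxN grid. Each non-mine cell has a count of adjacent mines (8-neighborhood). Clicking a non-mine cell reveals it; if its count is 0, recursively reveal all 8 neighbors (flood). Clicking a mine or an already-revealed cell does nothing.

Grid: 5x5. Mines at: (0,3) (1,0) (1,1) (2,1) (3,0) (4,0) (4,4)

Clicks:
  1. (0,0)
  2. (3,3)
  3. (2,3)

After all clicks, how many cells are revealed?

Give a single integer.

Click 1 (0,0) count=2: revealed 1 new [(0,0)] -> total=1
Click 2 (3,3) count=1: revealed 1 new [(3,3)] -> total=2
Click 3 (2,3) count=0: revealed 8 new [(1,2) (1,3) (1,4) (2,2) (2,3) (2,4) (3,2) (3,4)] -> total=10

Answer: 10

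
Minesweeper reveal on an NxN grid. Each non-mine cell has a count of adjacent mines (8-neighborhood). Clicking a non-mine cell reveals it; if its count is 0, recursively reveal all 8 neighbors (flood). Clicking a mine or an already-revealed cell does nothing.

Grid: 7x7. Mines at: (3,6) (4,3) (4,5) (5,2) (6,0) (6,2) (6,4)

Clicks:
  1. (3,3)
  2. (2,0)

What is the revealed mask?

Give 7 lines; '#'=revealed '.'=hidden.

Click 1 (3,3) count=1: revealed 1 new [(3,3)] -> total=1
Click 2 (2,0) count=0: revealed 31 new [(0,0) (0,1) (0,2) (0,3) (0,4) (0,5) (0,6) (1,0) (1,1) (1,2) (1,3) (1,4) (1,5) (1,6) (2,0) (2,1) (2,2) (2,3) (2,4) (2,5) (2,6) (3,0) (3,1) (3,2) (3,4) (3,5) (4,0) (4,1) (4,2) (5,0) (5,1)] -> total=32

Answer: #######
#######
#######
######.
###....
##.....
.......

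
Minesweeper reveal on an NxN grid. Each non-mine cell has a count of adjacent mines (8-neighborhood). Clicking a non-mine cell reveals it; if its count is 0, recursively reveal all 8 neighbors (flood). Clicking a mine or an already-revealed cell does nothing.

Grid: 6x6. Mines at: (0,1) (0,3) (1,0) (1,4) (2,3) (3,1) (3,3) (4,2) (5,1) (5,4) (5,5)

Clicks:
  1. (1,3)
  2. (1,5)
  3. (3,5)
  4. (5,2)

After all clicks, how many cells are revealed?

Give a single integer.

Answer: 9

Derivation:
Click 1 (1,3) count=3: revealed 1 new [(1,3)] -> total=1
Click 2 (1,5) count=1: revealed 1 new [(1,5)] -> total=2
Click 3 (3,5) count=0: revealed 6 new [(2,4) (2,5) (3,4) (3,5) (4,4) (4,5)] -> total=8
Click 4 (5,2) count=2: revealed 1 new [(5,2)] -> total=9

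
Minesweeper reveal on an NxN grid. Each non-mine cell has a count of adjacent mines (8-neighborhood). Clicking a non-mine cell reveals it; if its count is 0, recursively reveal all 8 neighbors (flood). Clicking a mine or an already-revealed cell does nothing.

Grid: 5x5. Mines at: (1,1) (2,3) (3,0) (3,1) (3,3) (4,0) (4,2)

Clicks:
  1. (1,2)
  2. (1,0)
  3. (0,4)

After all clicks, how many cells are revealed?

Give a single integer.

Answer: 7

Derivation:
Click 1 (1,2) count=2: revealed 1 new [(1,2)] -> total=1
Click 2 (1,0) count=1: revealed 1 new [(1,0)] -> total=2
Click 3 (0,4) count=0: revealed 5 new [(0,2) (0,3) (0,4) (1,3) (1,4)] -> total=7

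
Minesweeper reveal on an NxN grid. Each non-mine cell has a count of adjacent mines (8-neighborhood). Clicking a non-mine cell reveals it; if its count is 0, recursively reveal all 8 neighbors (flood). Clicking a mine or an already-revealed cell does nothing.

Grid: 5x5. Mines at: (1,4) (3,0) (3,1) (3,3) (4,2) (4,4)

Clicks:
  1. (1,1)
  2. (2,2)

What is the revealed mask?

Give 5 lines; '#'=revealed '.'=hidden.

Click 1 (1,1) count=0: revealed 12 new [(0,0) (0,1) (0,2) (0,3) (1,0) (1,1) (1,2) (1,3) (2,0) (2,1) (2,2) (2,3)] -> total=12
Click 2 (2,2) count=2: revealed 0 new [(none)] -> total=12

Answer: ####.
####.
####.
.....
.....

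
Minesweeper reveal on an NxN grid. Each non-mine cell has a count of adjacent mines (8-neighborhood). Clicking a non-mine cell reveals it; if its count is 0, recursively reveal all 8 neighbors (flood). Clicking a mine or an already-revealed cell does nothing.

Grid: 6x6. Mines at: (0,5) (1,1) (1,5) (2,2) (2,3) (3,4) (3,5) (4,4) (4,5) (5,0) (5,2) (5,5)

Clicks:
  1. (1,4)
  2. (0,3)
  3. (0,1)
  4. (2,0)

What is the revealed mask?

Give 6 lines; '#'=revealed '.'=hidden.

Click 1 (1,4) count=3: revealed 1 new [(1,4)] -> total=1
Click 2 (0,3) count=0: revealed 5 new [(0,2) (0,3) (0,4) (1,2) (1,3)] -> total=6
Click 3 (0,1) count=1: revealed 1 new [(0,1)] -> total=7
Click 4 (2,0) count=1: revealed 1 new [(2,0)] -> total=8

Answer: .####.
..###.
#.....
......
......
......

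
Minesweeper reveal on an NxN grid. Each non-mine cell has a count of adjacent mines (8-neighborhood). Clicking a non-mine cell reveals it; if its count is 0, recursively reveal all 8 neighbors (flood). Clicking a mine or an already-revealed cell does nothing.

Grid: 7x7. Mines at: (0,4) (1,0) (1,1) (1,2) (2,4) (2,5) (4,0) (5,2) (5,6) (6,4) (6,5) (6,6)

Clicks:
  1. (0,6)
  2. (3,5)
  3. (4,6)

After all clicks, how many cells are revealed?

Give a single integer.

Click 1 (0,6) count=0: revealed 4 new [(0,5) (0,6) (1,5) (1,6)] -> total=4
Click 2 (3,5) count=2: revealed 1 new [(3,5)] -> total=5
Click 3 (4,6) count=1: revealed 1 new [(4,6)] -> total=6

Answer: 6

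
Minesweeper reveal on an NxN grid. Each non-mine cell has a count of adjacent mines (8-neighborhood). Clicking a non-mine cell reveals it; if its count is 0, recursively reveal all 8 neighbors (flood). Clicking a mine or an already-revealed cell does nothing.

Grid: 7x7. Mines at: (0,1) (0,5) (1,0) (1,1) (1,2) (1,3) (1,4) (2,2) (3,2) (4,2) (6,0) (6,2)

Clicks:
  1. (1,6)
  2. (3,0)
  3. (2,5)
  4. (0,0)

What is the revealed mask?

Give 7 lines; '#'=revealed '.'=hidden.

Click 1 (1,6) count=1: revealed 1 new [(1,6)] -> total=1
Click 2 (3,0) count=0: revealed 8 new [(2,0) (2,1) (3,0) (3,1) (4,0) (4,1) (5,0) (5,1)] -> total=9
Click 3 (2,5) count=1: revealed 1 new [(2,5)] -> total=10
Click 4 (0,0) count=3: revealed 1 new [(0,0)] -> total=11

Answer: #......
......#
##...#.
##.....
##.....
##.....
.......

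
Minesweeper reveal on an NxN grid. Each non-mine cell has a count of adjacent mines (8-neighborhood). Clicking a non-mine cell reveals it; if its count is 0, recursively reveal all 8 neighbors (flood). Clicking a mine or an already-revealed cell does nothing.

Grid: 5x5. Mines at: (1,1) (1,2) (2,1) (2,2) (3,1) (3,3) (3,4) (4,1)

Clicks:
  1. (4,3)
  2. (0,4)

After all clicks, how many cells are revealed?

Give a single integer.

Click 1 (4,3) count=2: revealed 1 new [(4,3)] -> total=1
Click 2 (0,4) count=0: revealed 6 new [(0,3) (0,4) (1,3) (1,4) (2,3) (2,4)] -> total=7

Answer: 7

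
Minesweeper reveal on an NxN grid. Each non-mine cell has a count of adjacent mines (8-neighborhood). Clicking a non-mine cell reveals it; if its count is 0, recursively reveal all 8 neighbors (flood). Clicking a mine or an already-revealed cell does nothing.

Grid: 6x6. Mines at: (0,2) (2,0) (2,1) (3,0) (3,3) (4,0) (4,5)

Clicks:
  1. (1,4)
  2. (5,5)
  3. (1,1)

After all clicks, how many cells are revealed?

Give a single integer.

Answer: 13

Derivation:
Click 1 (1,4) count=0: revealed 11 new [(0,3) (0,4) (0,5) (1,3) (1,4) (1,5) (2,3) (2,4) (2,5) (3,4) (3,5)] -> total=11
Click 2 (5,5) count=1: revealed 1 new [(5,5)] -> total=12
Click 3 (1,1) count=3: revealed 1 new [(1,1)] -> total=13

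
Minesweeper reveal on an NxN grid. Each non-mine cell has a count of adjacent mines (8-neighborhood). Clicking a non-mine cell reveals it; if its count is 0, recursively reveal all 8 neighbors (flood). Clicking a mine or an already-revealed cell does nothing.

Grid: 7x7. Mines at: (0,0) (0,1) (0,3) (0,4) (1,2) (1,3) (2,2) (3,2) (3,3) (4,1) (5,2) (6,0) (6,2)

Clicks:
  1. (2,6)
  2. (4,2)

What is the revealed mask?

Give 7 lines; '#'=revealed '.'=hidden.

Click 1 (2,6) count=0: revealed 23 new [(0,5) (0,6) (1,4) (1,5) (1,6) (2,4) (2,5) (2,6) (3,4) (3,5) (3,6) (4,3) (4,4) (4,5) (4,6) (5,3) (5,4) (5,5) (5,6) (6,3) (6,4) (6,5) (6,6)] -> total=23
Click 2 (4,2) count=4: revealed 1 new [(4,2)] -> total=24

Answer: .....##
....###
....###
....###
..#####
...####
...####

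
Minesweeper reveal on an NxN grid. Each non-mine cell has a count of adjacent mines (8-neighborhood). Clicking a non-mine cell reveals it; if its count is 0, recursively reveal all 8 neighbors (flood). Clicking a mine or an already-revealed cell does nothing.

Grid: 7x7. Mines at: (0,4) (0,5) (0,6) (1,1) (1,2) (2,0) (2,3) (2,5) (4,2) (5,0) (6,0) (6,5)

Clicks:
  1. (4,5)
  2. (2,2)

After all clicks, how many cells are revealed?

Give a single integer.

Click 1 (4,5) count=0: revealed 12 new [(3,3) (3,4) (3,5) (3,6) (4,3) (4,4) (4,5) (4,6) (5,3) (5,4) (5,5) (5,6)] -> total=12
Click 2 (2,2) count=3: revealed 1 new [(2,2)] -> total=13

Answer: 13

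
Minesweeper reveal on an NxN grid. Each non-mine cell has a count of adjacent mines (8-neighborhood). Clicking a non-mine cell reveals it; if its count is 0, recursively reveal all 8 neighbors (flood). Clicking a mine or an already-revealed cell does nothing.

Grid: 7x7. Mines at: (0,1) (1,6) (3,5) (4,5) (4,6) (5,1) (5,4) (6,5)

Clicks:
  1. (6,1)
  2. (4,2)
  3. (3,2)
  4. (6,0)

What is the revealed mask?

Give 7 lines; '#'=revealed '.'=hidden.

Click 1 (6,1) count=1: revealed 1 new [(6,1)] -> total=1
Click 2 (4,2) count=1: revealed 1 new [(4,2)] -> total=2
Click 3 (3,2) count=0: revealed 25 new [(0,2) (0,3) (0,4) (0,5) (1,0) (1,1) (1,2) (1,3) (1,4) (1,5) (2,0) (2,1) (2,2) (2,3) (2,4) (2,5) (3,0) (3,1) (3,2) (3,3) (3,4) (4,0) (4,1) (4,3) (4,4)] -> total=27
Click 4 (6,0) count=1: revealed 1 new [(6,0)] -> total=28

Answer: ..####.
######.
######.
#####..
#####..
.......
##.....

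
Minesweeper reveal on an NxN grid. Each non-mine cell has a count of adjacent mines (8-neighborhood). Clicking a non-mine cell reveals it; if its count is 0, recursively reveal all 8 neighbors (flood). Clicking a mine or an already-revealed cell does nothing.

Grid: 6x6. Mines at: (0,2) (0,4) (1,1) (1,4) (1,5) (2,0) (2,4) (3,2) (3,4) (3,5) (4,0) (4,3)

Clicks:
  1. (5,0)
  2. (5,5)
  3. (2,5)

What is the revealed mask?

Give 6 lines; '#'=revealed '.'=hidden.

Click 1 (5,0) count=1: revealed 1 new [(5,0)] -> total=1
Click 2 (5,5) count=0: revealed 4 new [(4,4) (4,5) (5,4) (5,5)] -> total=5
Click 3 (2,5) count=5: revealed 1 new [(2,5)] -> total=6

Answer: ......
......
.....#
......
....##
#...##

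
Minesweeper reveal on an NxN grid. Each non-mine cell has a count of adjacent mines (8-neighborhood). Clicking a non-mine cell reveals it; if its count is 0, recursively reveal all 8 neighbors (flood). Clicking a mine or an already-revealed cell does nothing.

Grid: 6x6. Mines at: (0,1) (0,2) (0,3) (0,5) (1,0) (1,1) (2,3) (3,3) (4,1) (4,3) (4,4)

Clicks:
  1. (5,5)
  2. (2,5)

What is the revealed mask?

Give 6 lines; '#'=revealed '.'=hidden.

Answer: ......
....##
....##
....##
......
.....#

Derivation:
Click 1 (5,5) count=1: revealed 1 new [(5,5)] -> total=1
Click 2 (2,5) count=0: revealed 6 new [(1,4) (1,5) (2,4) (2,5) (3,4) (3,5)] -> total=7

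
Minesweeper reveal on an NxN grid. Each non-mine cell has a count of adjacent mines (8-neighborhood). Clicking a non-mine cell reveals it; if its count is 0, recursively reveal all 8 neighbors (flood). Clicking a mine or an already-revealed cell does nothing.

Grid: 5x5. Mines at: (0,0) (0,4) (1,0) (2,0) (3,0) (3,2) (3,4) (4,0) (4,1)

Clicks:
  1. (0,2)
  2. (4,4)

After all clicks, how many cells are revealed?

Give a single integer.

Click 1 (0,2) count=0: revealed 9 new [(0,1) (0,2) (0,3) (1,1) (1,2) (1,3) (2,1) (2,2) (2,3)] -> total=9
Click 2 (4,4) count=1: revealed 1 new [(4,4)] -> total=10

Answer: 10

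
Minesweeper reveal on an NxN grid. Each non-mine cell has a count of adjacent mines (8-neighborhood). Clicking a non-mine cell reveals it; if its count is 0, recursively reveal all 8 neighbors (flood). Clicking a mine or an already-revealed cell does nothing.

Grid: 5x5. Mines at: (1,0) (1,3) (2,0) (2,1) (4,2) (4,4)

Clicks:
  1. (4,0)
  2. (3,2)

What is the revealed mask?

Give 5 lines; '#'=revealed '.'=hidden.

Click 1 (4,0) count=0: revealed 4 new [(3,0) (3,1) (4,0) (4,1)] -> total=4
Click 2 (3,2) count=2: revealed 1 new [(3,2)] -> total=5

Answer: .....
.....
.....
###..
##...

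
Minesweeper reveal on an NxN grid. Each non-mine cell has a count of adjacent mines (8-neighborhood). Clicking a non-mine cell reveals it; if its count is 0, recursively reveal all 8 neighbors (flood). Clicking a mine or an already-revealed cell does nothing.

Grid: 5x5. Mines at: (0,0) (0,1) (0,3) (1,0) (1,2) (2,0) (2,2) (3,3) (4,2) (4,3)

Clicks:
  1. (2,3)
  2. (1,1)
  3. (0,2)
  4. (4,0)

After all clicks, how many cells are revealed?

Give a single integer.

Click 1 (2,3) count=3: revealed 1 new [(2,3)] -> total=1
Click 2 (1,1) count=6: revealed 1 new [(1,1)] -> total=2
Click 3 (0,2) count=3: revealed 1 new [(0,2)] -> total=3
Click 4 (4,0) count=0: revealed 4 new [(3,0) (3,1) (4,0) (4,1)] -> total=7

Answer: 7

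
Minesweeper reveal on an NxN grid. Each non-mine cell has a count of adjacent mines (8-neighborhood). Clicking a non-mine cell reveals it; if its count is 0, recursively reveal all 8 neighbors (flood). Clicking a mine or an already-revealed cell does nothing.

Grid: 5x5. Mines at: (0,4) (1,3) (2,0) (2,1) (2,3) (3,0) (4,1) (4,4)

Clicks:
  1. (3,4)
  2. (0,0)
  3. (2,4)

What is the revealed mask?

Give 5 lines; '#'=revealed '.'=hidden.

Answer: ###..
###..
....#
....#
.....

Derivation:
Click 1 (3,4) count=2: revealed 1 new [(3,4)] -> total=1
Click 2 (0,0) count=0: revealed 6 new [(0,0) (0,1) (0,2) (1,0) (1,1) (1,2)] -> total=7
Click 3 (2,4) count=2: revealed 1 new [(2,4)] -> total=8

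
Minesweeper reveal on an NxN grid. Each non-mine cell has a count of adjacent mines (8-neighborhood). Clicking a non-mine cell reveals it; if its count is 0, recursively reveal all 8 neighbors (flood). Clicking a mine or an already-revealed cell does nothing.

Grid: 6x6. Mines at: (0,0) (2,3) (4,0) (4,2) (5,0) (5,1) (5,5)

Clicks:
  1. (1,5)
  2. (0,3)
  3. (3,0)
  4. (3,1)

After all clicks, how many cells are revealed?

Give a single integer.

Click 1 (1,5) count=0: revealed 16 new [(0,1) (0,2) (0,3) (0,4) (0,5) (1,1) (1,2) (1,3) (1,4) (1,5) (2,4) (2,5) (3,4) (3,5) (4,4) (4,5)] -> total=16
Click 2 (0,3) count=0: revealed 0 new [(none)] -> total=16
Click 3 (3,0) count=1: revealed 1 new [(3,0)] -> total=17
Click 4 (3,1) count=2: revealed 1 new [(3,1)] -> total=18

Answer: 18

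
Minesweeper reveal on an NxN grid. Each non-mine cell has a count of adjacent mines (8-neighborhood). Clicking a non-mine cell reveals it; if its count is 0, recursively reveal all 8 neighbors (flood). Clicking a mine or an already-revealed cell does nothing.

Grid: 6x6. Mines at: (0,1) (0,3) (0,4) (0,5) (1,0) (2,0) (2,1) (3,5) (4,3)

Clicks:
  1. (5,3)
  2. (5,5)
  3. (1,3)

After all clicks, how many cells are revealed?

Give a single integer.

Click 1 (5,3) count=1: revealed 1 new [(5,3)] -> total=1
Click 2 (5,5) count=0: revealed 4 new [(4,4) (4,5) (5,4) (5,5)] -> total=5
Click 3 (1,3) count=2: revealed 1 new [(1,3)] -> total=6

Answer: 6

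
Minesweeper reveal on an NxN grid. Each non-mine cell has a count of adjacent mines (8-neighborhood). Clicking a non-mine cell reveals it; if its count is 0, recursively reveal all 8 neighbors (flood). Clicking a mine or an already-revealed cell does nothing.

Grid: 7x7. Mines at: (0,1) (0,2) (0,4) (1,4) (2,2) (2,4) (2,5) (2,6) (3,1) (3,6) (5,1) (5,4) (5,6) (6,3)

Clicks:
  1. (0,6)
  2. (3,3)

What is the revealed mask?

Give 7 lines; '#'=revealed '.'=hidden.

Answer: .....##
.....##
.......
...#...
.......
.......
.......

Derivation:
Click 1 (0,6) count=0: revealed 4 new [(0,5) (0,6) (1,5) (1,6)] -> total=4
Click 2 (3,3) count=2: revealed 1 new [(3,3)] -> total=5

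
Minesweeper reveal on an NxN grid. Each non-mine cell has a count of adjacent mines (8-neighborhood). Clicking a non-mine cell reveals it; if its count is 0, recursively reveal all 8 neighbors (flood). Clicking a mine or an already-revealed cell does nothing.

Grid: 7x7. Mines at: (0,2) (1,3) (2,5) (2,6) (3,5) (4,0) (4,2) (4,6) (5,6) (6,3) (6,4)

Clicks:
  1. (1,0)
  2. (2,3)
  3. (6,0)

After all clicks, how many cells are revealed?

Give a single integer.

Answer: 18

Derivation:
Click 1 (1,0) count=0: revealed 11 new [(0,0) (0,1) (1,0) (1,1) (1,2) (2,0) (2,1) (2,2) (3,0) (3,1) (3,2)] -> total=11
Click 2 (2,3) count=1: revealed 1 new [(2,3)] -> total=12
Click 3 (6,0) count=0: revealed 6 new [(5,0) (5,1) (5,2) (6,0) (6,1) (6,2)] -> total=18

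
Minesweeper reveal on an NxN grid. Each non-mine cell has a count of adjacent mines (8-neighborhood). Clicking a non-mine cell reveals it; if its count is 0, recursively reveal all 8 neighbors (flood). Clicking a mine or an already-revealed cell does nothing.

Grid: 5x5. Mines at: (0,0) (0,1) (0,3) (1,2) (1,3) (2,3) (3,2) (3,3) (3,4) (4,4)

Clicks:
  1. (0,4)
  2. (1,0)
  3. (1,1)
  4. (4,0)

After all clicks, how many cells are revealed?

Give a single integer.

Click 1 (0,4) count=2: revealed 1 new [(0,4)] -> total=1
Click 2 (1,0) count=2: revealed 1 new [(1,0)] -> total=2
Click 3 (1,1) count=3: revealed 1 new [(1,1)] -> total=3
Click 4 (4,0) count=0: revealed 6 new [(2,0) (2,1) (3,0) (3,1) (4,0) (4,1)] -> total=9

Answer: 9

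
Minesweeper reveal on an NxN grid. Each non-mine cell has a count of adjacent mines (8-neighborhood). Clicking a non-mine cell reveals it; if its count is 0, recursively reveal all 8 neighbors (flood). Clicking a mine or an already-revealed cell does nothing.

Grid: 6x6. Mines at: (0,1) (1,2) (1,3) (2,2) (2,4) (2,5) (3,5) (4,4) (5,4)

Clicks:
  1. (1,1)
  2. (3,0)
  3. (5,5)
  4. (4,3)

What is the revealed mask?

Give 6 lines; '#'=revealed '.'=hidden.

Answer: ......
##....
##....
####..
####..
####.#

Derivation:
Click 1 (1,1) count=3: revealed 1 new [(1,1)] -> total=1
Click 2 (3,0) count=0: revealed 15 new [(1,0) (2,0) (2,1) (3,0) (3,1) (3,2) (3,3) (4,0) (4,1) (4,2) (4,3) (5,0) (5,1) (5,2) (5,3)] -> total=16
Click 3 (5,5) count=2: revealed 1 new [(5,5)] -> total=17
Click 4 (4,3) count=2: revealed 0 new [(none)] -> total=17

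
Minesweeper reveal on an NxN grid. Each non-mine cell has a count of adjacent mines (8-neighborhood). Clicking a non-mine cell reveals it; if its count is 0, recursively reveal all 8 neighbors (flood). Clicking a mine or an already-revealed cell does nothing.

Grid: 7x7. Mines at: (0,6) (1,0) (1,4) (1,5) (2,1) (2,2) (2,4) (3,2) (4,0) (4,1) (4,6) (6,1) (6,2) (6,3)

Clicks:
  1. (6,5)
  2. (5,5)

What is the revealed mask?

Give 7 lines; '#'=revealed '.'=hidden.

Answer: .......
.......
.......
.......
.......
....###
....###

Derivation:
Click 1 (6,5) count=0: revealed 6 new [(5,4) (5,5) (5,6) (6,4) (6,5) (6,6)] -> total=6
Click 2 (5,5) count=1: revealed 0 new [(none)] -> total=6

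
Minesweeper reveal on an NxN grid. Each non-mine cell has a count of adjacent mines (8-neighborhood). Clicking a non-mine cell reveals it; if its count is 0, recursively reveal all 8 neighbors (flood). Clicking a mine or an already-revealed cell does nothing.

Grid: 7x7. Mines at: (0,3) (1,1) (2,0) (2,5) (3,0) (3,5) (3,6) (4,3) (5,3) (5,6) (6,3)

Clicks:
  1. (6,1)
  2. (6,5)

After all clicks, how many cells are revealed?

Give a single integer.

Click 1 (6,1) count=0: revealed 9 new [(4,0) (4,1) (4,2) (5,0) (5,1) (5,2) (6,0) (6,1) (6,2)] -> total=9
Click 2 (6,5) count=1: revealed 1 new [(6,5)] -> total=10

Answer: 10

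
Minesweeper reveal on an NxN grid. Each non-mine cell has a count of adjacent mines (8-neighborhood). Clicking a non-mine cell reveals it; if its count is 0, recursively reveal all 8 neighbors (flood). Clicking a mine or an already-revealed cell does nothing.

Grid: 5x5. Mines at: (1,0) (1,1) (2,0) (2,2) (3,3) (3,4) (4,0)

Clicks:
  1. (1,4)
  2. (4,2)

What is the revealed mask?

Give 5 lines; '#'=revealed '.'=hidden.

Answer: ..###
..###
...##
.....
..#..

Derivation:
Click 1 (1,4) count=0: revealed 8 new [(0,2) (0,3) (0,4) (1,2) (1,3) (1,4) (2,3) (2,4)] -> total=8
Click 2 (4,2) count=1: revealed 1 new [(4,2)] -> total=9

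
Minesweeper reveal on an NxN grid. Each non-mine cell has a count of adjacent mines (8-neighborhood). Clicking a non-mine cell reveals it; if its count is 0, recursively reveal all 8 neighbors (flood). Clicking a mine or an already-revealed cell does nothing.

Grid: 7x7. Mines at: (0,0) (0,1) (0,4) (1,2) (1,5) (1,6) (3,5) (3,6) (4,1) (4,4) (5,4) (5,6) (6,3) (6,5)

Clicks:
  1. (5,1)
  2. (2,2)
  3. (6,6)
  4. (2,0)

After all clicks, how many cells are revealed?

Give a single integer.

Answer: 9

Derivation:
Click 1 (5,1) count=1: revealed 1 new [(5,1)] -> total=1
Click 2 (2,2) count=1: revealed 1 new [(2,2)] -> total=2
Click 3 (6,6) count=2: revealed 1 new [(6,6)] -> total=3
Click 4 (2,0) count=0: revealed 6 new [(1,0) (1,1) (2,0) (2,1) (3,0) (3,1)] -> total=9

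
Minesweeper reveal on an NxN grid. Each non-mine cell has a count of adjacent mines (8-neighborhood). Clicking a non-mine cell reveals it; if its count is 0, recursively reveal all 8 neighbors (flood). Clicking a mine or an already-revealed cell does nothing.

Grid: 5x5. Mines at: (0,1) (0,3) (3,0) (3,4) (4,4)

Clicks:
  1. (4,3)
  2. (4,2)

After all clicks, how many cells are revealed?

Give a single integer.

Answer: 12

Derivation:
Click 1 (4,3) count=2: revealed 1 new [(4,3)] -> total=1
Click 2 (4,2) count=0: revealed 11 new [(1,1) (1,2) (1,3) (2,1) (2,2) (2,3) (3,1) (3,2) (3,3) (4,1) (4,2)] -> total=12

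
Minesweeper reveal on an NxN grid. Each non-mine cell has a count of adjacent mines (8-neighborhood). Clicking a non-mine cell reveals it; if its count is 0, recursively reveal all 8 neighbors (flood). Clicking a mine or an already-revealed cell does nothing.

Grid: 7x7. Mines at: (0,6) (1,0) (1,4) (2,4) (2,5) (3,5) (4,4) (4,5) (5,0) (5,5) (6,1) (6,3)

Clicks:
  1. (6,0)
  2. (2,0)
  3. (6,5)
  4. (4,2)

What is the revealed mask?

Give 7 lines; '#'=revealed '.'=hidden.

Click 1 (6,0) count=2: revealed 1 new [(6,0)] -> total=1
Click 2 (2,0) count=1: revealed 1 new [(2,0)] -> total=2
Click 3 (6,5) count=1: revealed 1 new [(6,5)] -> total=3
Click 4 (4,2) count=0: revealed 20 new [(0,1) (0,2) (0,3) (1,1) (1,2) (1,3) (2,1) (2,2) (2,3) (3,0) (3,1) (3,2) (3,3) (4,0) (4,1) (4,2) (4,3) (5,1) (5,2) (5,3)] -> total=23

Answer: .###...
.###...
####...
####...
####...
.###...
#....#.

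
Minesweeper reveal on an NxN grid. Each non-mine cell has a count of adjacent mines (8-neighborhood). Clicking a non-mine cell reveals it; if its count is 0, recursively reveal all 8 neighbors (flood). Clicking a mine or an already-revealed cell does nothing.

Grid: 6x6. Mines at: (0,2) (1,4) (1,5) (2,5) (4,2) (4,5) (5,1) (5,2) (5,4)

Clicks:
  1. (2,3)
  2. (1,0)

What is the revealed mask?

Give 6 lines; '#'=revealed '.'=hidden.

Click 1 (2,3) count=1: revealed 1 new [(2,3)] -> total=1
Click 2 (1,0) count=0: revealed 15 new [(0,0) (0,1) (1,0) (1,1) (1,2) (1,3) (2,0) (2,1) (2,2) (3,0) (3,1) (3,2) (3,3) (4,0) (4,1)] -> total=16

Answer: ##....
####..
####..
####..
##....
......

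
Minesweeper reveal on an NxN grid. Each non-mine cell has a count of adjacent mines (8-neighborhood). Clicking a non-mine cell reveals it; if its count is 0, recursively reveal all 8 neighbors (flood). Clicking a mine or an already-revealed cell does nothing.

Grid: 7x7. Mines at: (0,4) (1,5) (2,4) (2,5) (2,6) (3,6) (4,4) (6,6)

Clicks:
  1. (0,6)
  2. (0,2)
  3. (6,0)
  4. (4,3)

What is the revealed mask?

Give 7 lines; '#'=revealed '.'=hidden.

Answer: ####..#
####...
####...
####...
####...
######.
######.

Derivation:
Click 1 (0,6) count=1: revealed 1 new [(0,6)] -> total=1
Click 2 (0,2) count=0: revealed 32 new [(0,0) (0,1) (0,2) (0,3) (1,0) (1,1) (1,2) (1,3) (2,0) (2,1) (2,2) (2,3) (3,0) (3,1) (3,2) (3,3) (4,0) (4,1) (4,2) (4,3) (5,0) (5,1) (5,2) (5,3) (5,4) (5,5) (6,0) (6,1) (6,2) (6,3) (6,4) (6,5)] -> total=33
Click 3 (6,0) count=0: revealed 0 new [(none)] -> total=33
Click 4 (4,3) count=1: revealed 0 new [(none)] -> total=33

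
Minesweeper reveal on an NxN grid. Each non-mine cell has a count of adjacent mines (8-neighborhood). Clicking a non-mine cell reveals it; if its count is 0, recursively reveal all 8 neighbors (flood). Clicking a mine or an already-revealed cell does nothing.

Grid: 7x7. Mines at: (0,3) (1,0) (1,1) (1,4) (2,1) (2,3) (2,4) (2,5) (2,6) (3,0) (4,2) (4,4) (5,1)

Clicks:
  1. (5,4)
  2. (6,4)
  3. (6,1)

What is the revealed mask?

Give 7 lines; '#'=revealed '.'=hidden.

Answer: .......
.......
.......
.....##
.....##
..#####
.######

Derivation:
Click 1 (5,4) count=1: revealed 1 new [(5,4)] -> total=1
Click 2 (6,4) count=0: revealed 13 new [(3,5) (3,6) (4,5) (4,6) (5,2) (5,3) (5,5) (5,6) (6,2) (6,3) (6,4) (6,5) (6,6)] -> total=14
Click 3 (6,1) count=1: revealed 1 new [(6,1)] -> total=15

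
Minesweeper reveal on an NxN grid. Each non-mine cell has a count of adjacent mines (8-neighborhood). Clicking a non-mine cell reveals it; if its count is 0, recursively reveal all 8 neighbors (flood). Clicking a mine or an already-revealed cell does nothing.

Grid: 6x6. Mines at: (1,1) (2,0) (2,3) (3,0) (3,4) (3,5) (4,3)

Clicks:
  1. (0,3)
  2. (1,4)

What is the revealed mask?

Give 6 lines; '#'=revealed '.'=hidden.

Click 1 (0,3) count=0: revealed 10 new [(0,2) (0,3) (0,4) (0,5) (1,2) (1,3) (1,4) (1,5) (2,4) (2,5)] -> total=10
Click 2 (1,4) count=1: revealed 0 new [(none)] -> total=10

Answer: ..####
..####
....##
......
......
......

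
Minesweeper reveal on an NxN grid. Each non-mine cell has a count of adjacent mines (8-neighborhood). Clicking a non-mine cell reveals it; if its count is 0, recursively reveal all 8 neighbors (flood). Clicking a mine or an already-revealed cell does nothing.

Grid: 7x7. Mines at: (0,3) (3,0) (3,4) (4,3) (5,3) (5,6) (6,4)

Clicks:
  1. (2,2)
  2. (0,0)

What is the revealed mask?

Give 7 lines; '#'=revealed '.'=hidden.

Click 1 (2,2) count=0: revealed 14 new [(0,0) (0,1) (0,2) (1,0) (1,1) (1,2) (1,3) (2,0) (2,1) (2,2) (2,3) (3,1) (3,2) (3,3)] -> total=14
Click 2 (0,0) count=0: revealed 0 new [(none)] -> total=14

Answer: ###....
####...
####...
.###...
.......
.......
.......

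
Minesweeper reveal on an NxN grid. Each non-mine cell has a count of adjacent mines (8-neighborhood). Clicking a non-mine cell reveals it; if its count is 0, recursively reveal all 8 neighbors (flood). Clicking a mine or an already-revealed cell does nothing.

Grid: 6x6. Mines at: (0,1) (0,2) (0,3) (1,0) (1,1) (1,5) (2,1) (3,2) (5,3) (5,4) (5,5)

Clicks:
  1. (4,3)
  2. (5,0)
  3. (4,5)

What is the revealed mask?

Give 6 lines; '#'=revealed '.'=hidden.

Click 1 (4,3) count=3: revealed 1 new [(4,3)] -> total=1
Click 2 (5,0) count=0: revealed 8 new [(3,0) (3,1) (4,0) (4,1) (4,2) (5,0) (5,1) (5,2)] -> total=9
Click 3 (4,5) count=2: revealed 1 new [(4,5)] -> total=10

Answer: ......
......
......
##....
####.#
###...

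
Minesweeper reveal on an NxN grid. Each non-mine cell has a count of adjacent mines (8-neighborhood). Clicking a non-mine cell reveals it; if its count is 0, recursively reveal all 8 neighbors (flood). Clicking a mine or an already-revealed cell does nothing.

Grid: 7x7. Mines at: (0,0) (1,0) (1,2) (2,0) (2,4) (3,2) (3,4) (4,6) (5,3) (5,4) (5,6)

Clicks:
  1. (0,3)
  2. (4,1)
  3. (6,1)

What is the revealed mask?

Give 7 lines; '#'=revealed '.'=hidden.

Answer: ...#...
.......
.......
##.....
###....
###....
###....

Derivation:
Click 1 (0,3) count=1: revealed 1 new [(0,3)] -> total=1
Click 2 (4,1) count=1: revealed 1 new [(4,1)] -> total=2
Click 3 (6,1) count=0: revealed 10 new [(3,0) (3,1) (4,0) (4,2) (5,0) (5,1) (5,2) (6,0) (6,1) (6,2)] -> total=12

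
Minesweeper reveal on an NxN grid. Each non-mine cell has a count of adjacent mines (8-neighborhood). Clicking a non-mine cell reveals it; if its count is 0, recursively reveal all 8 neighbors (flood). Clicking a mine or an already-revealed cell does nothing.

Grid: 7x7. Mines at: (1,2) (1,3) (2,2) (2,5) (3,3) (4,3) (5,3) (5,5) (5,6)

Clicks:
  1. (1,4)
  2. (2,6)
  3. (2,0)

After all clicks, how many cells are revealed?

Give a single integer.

Answer: 20

Derivation:
Click 1 (1,4) count=2: revealed 1 new [(1,4)] -> total=1
Click 2 (2,6) count=1: revealed 1 new [(2,6)] -> total=2
Click 3 (2,0) count=0: revealed 18 new [(0,0) (0,1) (1,0) (1,1) (2,0) (2,1) (3,0) (3,1) (3,2) (4,0) (4,1) (4,2) (5,0) (5,1) (5,2) (6,0) (6,1) (6,2)] -> total=20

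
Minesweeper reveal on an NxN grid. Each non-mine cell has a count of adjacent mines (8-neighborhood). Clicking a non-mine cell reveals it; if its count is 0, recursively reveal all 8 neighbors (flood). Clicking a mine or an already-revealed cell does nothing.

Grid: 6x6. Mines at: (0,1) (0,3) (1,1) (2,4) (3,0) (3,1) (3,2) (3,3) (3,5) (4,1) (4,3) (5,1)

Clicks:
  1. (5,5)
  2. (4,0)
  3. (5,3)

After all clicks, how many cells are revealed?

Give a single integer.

Click 1 (5,5) count=0: revealed 4 new [(4,4) (4,5) (5,4) (5,5)] -> total=4
Click 2 (4,0) count=4: revealed 1 new [(4,0)] -> total=5
Click 3 (5,3) count=1: revealed 1 new [(5,3)] -> total=6

Answer: 6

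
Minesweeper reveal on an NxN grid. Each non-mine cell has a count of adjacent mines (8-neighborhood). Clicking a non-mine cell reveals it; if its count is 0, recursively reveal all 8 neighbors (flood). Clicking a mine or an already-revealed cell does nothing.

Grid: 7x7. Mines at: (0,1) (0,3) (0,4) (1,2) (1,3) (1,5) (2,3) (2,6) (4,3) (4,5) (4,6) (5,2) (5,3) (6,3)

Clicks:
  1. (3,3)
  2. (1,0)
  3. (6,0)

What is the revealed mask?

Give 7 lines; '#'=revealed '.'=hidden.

Answer: .......
##.....
###....
####...
###....
##.....
##.....

Derivation:
Click 1 (3,3) count=2: revealed 1 new [(3,3)] -> total=1
Click 2 (1,0) count=1: revealed 1 new [(1,0)] -> total=2
Click 3 (6,0) count=0: revealed 14 new [(1,1) (2,0) (2,1) (2,2) (3,0) (3,1) (3,2) (4,0) (4,1) (4,2) (5,0) (5,1) (6,0) (6,1)] -> total=16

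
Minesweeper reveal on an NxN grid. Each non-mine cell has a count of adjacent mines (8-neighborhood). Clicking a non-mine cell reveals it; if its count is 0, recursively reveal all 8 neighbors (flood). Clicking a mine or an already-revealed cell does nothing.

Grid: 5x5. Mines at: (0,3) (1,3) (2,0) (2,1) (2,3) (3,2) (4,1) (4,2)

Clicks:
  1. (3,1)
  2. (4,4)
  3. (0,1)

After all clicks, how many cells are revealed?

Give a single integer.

Answer: 11

Derivation:
Click 1 (3,1) count=5: revealed 1 new [(3,1)] -> total=1
Click 2 (4,4) count=0: revealed 4 new [(3,3) (3,4) (4,3) (4,4)] -> total=5
Click 3 (0,1) count=0: revealed 6 new [(0,0) (0,1) (0,2) (1,0) (1,1) (1,2)] -> total=11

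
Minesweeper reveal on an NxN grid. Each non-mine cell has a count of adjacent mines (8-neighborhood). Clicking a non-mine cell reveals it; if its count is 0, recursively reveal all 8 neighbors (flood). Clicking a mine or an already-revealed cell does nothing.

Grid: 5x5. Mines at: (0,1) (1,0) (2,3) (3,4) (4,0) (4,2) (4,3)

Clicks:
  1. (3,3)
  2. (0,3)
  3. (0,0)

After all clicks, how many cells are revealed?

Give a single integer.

Answer: 8

Derivation:
Click 1 (3,3) count=4: revealed 1 new [(3,3)] -> total=1
Click 2 (0,3) count=0: revealed 6 new [(0,2) (0,3) (0,4) (1,2) (1,3) (1,4)] -> total=7
Click 3 (0,0) count=2: revealed 1 new [(0,0)] -> total=8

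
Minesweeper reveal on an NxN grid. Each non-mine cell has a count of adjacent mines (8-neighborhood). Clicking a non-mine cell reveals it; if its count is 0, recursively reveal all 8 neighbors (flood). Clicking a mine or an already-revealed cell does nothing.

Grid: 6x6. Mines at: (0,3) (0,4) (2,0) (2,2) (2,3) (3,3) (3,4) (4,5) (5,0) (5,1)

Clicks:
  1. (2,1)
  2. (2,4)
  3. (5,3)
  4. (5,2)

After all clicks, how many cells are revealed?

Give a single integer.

Click 1 (2,1) count=2: revealed 1 new [(2,1)] -> total=1
Click 2 (2,4) count=3: revealed 1 new [(2,4)] -> total=2
Click 3 (5,3) count=0: revealed 6 new [(4,2) (4,3) (4,4) (5,2) (5,3) (5,4)] -> total=8
Click 4 (5,2) count=1: revealed 0 new [(none)] -> total=8

Answer: 8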